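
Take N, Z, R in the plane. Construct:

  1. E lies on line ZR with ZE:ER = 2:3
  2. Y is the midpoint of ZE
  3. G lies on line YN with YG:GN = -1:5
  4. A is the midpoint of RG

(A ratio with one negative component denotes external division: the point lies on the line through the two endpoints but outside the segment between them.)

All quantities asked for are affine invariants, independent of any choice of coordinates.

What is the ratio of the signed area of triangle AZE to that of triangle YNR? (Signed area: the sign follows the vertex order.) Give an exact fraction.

[AZE]:[YNR] = 1/16

Assign N = (0, 0), Z = (1, 0), R = (0, 1) — the answer is frame-independent, so this choice is without loss of generality.
1. E lies on line ZR with ZE:ER = 2:3 ⇒ E = (3/5, 2/5)
2. Y is the midpoint of ZE ⇒ Y = (4/5, 1/5)
3. G lies on line YN with YG:GN = -1:5 ⇒ G = (1, 1/4)
4. A is the midpoint of RG ⇒ A = (1/2, 5/8)
2·[AZE] = -1/20, 2·[YNR] = -4/5
[AZE]:[YNR] = -1/20:-4/5 = 1/16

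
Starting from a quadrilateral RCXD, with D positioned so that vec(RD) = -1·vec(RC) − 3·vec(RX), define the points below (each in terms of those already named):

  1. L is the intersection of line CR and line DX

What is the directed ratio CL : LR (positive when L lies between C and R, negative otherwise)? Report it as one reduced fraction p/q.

CL:LR = -5

Assign R = (0, 0), C = (1, 0), X = (0, 1), D = (-1, -3) — the answer is frame-independent, so this choice is without loss of generality.
1. L is the intersection of line CR and line DX ⇒ L = (-1/4, 0)
L = C + t·(R−C) with t = 5/4, so CL:LR = t:(1−t) = 5/4:-1/4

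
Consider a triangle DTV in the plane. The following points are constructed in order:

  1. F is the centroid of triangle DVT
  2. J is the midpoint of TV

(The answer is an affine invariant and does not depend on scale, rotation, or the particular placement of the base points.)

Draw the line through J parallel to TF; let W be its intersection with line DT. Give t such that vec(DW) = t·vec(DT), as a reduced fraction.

t = 3/2

Choose coordinates D = (0, 0), T = (1, 0), V = (0, 1).
1. F is the centroid of triangle DVT ⇒ F = (1/3, 1/3)
2. J is the midpoint of TV ⇒ J = (1/2, 1/2)
through J parallel to TF: direction (-2/3, 1/3); meets DT at W = (3/2, 0)
W = D + t·(T−D) with t = 3/2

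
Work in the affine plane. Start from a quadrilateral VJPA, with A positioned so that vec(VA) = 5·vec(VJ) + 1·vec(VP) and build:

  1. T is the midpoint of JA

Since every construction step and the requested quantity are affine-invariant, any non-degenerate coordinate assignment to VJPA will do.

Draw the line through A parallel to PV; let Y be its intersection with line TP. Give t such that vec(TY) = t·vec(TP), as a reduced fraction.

Choose coordinates V = (0, 0), J = (1, 0), P = (0, 1), A = (5, 1).
1. T is the midpoint of JA ⇒ T = (3, 1/2)
through A parallel to PV: direction (0, -1); meets TP at Y = (5, 1/6)
Y = T + t·(P−T) with t = -2/3

t = -2/3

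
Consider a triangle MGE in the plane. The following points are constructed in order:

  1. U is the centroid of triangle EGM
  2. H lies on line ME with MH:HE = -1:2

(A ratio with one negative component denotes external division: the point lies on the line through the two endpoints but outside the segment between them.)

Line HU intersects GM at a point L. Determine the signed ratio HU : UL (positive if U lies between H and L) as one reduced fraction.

HU:UL = -4

Work in coordinates with M = (0, 0), G = (1, 0), E = (0, 1).
1. U is the centroid of triangle EGM ⇒ U = (1/3, 1/3)
2. H lies on line ME with MH:HE = -1:2 ⇒ H = (0, -1)
line HU meets GM at L = (1/4, 0)
U = H + t·(L−H) with t = 4/3, so HU:UL = 4/3:-1/3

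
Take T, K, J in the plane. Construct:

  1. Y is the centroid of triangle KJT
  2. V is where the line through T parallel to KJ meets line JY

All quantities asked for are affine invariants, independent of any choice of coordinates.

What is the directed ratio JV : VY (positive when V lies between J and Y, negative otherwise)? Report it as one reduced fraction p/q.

JV:VY = -3/2

Set T = (0, 0), K = (1, 0), J = (0, 1); any affine frame gives the same invariant.
1. Y is the centroid of triangle KJT ⇒ Y = (1/3, 1/3)
2. V is where the line through T parallel to KJ meets line JY ⇒ V = (1, -1)
V = J + t·(Y−J) with t = 3, so JV:VY = t:(1−t) = 3:-2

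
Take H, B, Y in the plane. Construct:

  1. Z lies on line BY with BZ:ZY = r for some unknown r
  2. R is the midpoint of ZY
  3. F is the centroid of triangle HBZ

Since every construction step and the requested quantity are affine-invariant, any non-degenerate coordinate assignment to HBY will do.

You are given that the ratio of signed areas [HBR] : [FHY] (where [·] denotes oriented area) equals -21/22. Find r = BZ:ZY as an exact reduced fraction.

r = 1/5

Choose coordinates H = (0, 0), B = (1, 0), Y = (0, 1).
1. With BZ:ZY = r, write λ = r/(r+1) so Z = B + λ·(Y−B); Z is affine-linear in λ
2. R is the midpoint of ZY ⇒ R is an affine combination of earlier points and hence also affine-linear in λ
3. F is the centroid of triangle HBZ ⇒ F is an affine combination of earlier points and hence also affine-linear in λ
Every point depending on Z is an affine combination of Z and λ-independent points, so each such coordinate is linear in λ; the λ² term in each signed area is a multiple of (Y−B)×(Y−B) = 0, so 2·[HBR] and 2·[FHY] are each linear in λ. Evaluating at λ=0 and λ=1:
  2·[HBR] = 1/2·λ + 1/2,   2·[FHY] = 1/3·λ − 2/3
So [HBR]:[FHY] = (1/2·λ + 1/2) / (1/3·λ − 2/3). Setting this equal to -21/22:
  1/2·λ + 1/2 = -21/22·(1/3·λ − 2/3)  ⇒  λ = 1/6
Then r = λ/(1−λ) = (1/6)/(5/6) = 1/5. Check: with r = 1/5, Z = (5/6, 1/6) and [HBR]:[FHY] = -21/22 as required.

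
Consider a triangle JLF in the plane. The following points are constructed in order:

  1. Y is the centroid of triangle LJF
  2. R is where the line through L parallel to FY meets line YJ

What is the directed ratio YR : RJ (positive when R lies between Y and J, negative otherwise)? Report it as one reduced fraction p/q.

YR:RJ = -1/2

Assign J = (0, 0), L = (1, 0), F = (0, 1) — the answer is frame-independent, so this choice is without loss of generality.
1. Y is the centroid of triangle LJF ⇒ Y = (1/3, 1/3)
2. R is where the line through L parallel to FY meets line YJ ⇒ R = (2/3, 2/3)
R = Y + t·(J−Y) with t = -1, so YR:RJ = t:(1−t) = -1:2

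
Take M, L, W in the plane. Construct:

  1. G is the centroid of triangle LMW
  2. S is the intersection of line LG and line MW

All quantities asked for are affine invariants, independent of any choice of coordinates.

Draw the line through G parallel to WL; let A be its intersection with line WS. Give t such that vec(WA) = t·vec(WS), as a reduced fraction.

t = 2/3

Assign M = (0, 0), L = (1, 0), W = (0, 1) — the answer is frame-independent, so this choice is without loss of generality.
1. G is the centroid of triangle LMW ⇒ G = (1/3, 1/3)
2. S is the intersection of line LG and line MW ⇒ S = (0, 1/2)
through G parallel to WL: direction (1, -1); meets WS at A = (0, 2/3)
A = W + t·(S−W) with t = 2/3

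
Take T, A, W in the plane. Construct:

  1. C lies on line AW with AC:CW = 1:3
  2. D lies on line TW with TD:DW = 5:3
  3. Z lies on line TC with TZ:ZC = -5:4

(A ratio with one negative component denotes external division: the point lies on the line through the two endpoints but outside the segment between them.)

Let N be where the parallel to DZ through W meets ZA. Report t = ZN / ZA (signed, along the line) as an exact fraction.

Assign T = (0, 0), A = (1, 0), W = (0, 1) — the answer is frame-independent, so this choice is without loss of generality.
1. C lies on line AW with AC:CW = 1:3 ⇒ C = (3/4, 1/4)
2. D lies on line TW with TD:DW = 5:3 ⇒ D = (0, 5/8)
3. Z lies on line TC with TZ:ZC = -5:4 ⇒ Z = (15/4, 5/4)
through W parallel to DZ: direction (15/4, 5/8); meets ZA at N = (96/19, 35/19)
N = Z + t·(A−Z) with t = -9/19

t = -9/19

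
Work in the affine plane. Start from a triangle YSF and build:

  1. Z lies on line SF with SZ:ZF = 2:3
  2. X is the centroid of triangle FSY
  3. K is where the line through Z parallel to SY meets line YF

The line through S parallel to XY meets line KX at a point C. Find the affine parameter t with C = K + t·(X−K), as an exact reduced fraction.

t = 7/2

Work in coordinates with Y = (0, 0), S = (1, 0), F = (0, 1).
1. Z lies on line SF with SZ:ZF = 2:3 ⇒ Z = (3/5, 2/5)
2. X is the centroid of triangle FSY ⇒ X = (1/3, 1/3)
3. K is where the line through Z parallel to SY meets line YF ⇒ K = (0, 2/5)
through S parallel to XY: direction (-1/3, -1/3); meets KX at C = (7/6, 1/6)
C = K + t·(X−K) with t = 7/2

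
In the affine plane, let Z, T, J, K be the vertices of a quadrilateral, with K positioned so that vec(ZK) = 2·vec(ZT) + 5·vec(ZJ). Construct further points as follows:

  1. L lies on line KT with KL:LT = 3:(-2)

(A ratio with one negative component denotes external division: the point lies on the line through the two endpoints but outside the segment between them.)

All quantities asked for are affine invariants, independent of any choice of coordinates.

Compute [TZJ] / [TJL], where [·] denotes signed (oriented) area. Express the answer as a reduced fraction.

Assign Z = (0, 0), T = (1, 0), J = (0, 1), K = (2, 5) — the answer is frame-independent, so this choice is without loss of generality.
1. L lies on line KT with KL:LT = 3:(-2) ⇒ L = (-1, -10)
2·[TZJ] = -1, 2·[TJL] = 12
[TZJ]:[TJL] = -1:12 = -1/12

[TZJ]:[TJL] = -1/12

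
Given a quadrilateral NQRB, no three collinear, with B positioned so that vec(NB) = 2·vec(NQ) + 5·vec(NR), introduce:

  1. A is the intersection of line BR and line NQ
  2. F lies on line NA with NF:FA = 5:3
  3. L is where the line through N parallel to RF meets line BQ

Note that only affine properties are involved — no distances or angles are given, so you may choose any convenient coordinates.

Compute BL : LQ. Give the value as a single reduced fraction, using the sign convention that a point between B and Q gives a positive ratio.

BL:LQ = -7/16

Choose coordinates N = (0, 0), Q = (1, 0), R = (0, 1), B = (2, 5).
1. A is the intersection of line BR and line NQ ⇒ A = (-1/2, 0)
2. F lies on line NA with NF:FA = 5:3 ⇒ F = (-5/16, 0)
3. L is where the line through N parallel to RF meets line BQ ⇒ L = (25/9, 80/9)
L = B + t·(Q−B) with t = -7/9, so BL:LQ = t:(1−t) = -7/9:16/9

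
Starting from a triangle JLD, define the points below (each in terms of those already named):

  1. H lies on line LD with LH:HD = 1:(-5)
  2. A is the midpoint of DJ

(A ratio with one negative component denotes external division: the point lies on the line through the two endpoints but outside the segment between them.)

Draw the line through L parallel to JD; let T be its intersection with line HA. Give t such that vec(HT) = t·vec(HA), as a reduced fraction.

Assign J = (0, 0), L = (1, 0), D = (0, 1) — the answer is frame-independent, so this choice is without loss of generality.
1. H lies on line LD with LH:HD = 1:(-5) ⇒ H = (5/4, -1/4)
2. A is the midpoint of DJ ⇒ A = (0, 1/2)
through L parallel to JD: direction (0, 1); meets HA at T = (1, -1/10)
T = H + t·(A−H) with t = 1/5

t = 1/5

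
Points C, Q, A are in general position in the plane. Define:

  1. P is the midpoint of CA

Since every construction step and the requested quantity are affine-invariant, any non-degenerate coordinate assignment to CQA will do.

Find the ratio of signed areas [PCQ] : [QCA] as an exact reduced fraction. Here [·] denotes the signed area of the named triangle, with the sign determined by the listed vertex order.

Work in coordinates with C = (0, 0), Q = (1, 0), A = (0, 1).
1. P is the midpoint of CA ⇒ P = (0, 1/2)
2·[PCQ] = 1/2, 2·[QCA] = -1
[PCQ]:[QCA] = 1/2:-1 = -1/2

[PCQ]:[QCA] = -1/2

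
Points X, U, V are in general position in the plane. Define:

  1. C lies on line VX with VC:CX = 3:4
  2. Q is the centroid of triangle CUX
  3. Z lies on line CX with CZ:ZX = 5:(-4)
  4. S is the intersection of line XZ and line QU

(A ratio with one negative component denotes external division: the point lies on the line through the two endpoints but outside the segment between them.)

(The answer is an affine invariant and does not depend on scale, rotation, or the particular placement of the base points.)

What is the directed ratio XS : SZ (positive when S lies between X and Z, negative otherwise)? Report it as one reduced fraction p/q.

Work in coordinates with X = (0, 0), U = (1, 0), V = (0, 1).
1. C lies on line VX with VC:CX = 3:4 ⇒ C = (0, 4/7)
2. Q is the centroid of triangle CUX ⇒ Q = (1/3, 4/21)
3. Z lies on line CX with CZ:ZX = 5:(-4) ⇒ Z = (0, -16/7)
4. S is the intersection of line XZ and line QU ⇒ S = (0, 2/7)
S = X + t·(Z−X) with t = -1/8, so XS:SZ = t:(1−t) = -1/8:9/8

XS:SZ = -1/9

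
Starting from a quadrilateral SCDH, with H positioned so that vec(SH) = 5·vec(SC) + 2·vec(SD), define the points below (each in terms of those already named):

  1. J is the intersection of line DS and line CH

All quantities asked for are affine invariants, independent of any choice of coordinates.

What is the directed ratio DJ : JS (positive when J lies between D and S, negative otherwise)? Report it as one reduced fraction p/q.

Assign S = (0, 0), C = (1, 0), D = (0, 1), H = (5, 2) — the answer is frame-independent, so this choice is without loss of generality.
1. J is the intersection of line DS and line CH ⇒ J = (0, -1/2)
J = D + t·(S−D) with t = 3/2, so DJ:JS = t:(1−t) = 3/2:-1/2

DJ:JS = -3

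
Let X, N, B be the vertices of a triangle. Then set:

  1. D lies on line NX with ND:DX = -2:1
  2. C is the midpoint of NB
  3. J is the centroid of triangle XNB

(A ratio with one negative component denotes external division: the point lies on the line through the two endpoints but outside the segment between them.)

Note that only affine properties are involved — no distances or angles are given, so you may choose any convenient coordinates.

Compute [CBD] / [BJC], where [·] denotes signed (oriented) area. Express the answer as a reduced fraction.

Set X = (0, 0), N = (1, 0), B = (0, 1); any affine frame gives the same invariant.
1. D lies on line NX with ND:DX = -2:1 ⇒ D = (-1, 0)
2. C is the midpoint of NB ⇒ C = (1/2, 1/2)
3. J is the centroid of triangle XNB ⇒ J = (1/3, 1/3)
2·[CBD] = 1, 2·[BJC] = 1/6
[CBD]:[BJC] = 1:1/6 = 6

[CBD]:[BJC] = 6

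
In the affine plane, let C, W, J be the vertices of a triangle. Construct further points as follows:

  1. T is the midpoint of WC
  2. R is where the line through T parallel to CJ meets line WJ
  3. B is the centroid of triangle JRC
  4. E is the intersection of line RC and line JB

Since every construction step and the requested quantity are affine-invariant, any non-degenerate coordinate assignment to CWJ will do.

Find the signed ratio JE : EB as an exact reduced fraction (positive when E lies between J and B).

JE:EB = -3

Work in coordinates with C = (0, 0), W = (1, 0), J = (0, 1).
1. T is the midpoint of WC ⇒ T = (1/2, 0)
2. R is where the line through T parallel to CJ meets line WJ ⇒ R = (1/2, 1/2)
3. B is the centroid of triangle JRC ⇒ B = (1/6, 1/2)
4. E is the intersection of line RC and line JB ⇒ E = (1/4, 1/4)
E = J + t·(B−J) with t = 3/2, so JE:EB = t:(1−t) = 3/2:-1/2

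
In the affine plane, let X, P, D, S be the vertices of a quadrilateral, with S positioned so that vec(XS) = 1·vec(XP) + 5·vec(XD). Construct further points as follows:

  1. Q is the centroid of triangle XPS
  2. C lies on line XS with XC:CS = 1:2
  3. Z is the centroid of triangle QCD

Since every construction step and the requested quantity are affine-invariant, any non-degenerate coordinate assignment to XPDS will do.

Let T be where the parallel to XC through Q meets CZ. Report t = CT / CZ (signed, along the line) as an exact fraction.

Assign X = (0, 0), P = (1, 0), D = (0, 1), S = (1, 5) — the answer is frame-independent, so this choice is without loss of generality.
1. Q is the centroid of triangle XPS ⇒ Q = (2/3, 5/3)
2. C lies on line XS with XC:CS = 1:2 ⇒ C = (1/3, 5/3)
3. Z is the centroid of triangle QCD ⇒ Z = (1/3, 13/9)
through Q parallel to XC: direction (1/3, 5/3); meets CZ at T = (1/3, 0)
T = C + t·(Z−C) with t = 15/2

t = 15/2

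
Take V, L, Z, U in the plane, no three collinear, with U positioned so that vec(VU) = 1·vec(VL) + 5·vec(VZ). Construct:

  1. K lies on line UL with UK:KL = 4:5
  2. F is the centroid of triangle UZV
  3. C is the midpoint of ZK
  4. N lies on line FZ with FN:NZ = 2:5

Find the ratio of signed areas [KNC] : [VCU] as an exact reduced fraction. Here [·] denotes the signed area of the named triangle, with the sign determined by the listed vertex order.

[KNC]:[VCU] = 5/21

Set V = (0, 0), L = (1, 0), Z = (0, 1), U = (1, 5); any affine frame gives the same invariant.
1. K lies on line UL with UK:KL = 4:5 ⇒ K = (1, 25/9)
2. F is the centroid of triangle UZV ⇒ F = (1/3, 2)
3. C is the midpoint of ZK ⇒ C = (1/2, 17/9)
4. N lies on line FZ with FN:NZ = 2:5 ⇒ N = (5/21, 12/7)
2·[KNC] = 55/378, 2·[VCU] = 11/18
[KNC]:[VCU] = 55/378:11/18 = 5/21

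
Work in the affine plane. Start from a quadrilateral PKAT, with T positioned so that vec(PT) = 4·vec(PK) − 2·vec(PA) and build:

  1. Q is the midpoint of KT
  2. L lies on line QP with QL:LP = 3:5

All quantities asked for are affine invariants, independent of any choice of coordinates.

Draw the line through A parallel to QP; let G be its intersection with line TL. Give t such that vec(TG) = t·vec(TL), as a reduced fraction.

Choose coordinates P = (0, 0), K = (1, 0), A = (0, 1), T = (4, -2).
1. Q is the midpoint of KT ⇒ Q = (5/2, -1)
2. L lies on line QP with QL:LP = 3:5 ⇒ L = (25/16, -5/8)
through A parallel to QP: direction (-5/2, 1); meets TL at G = (-145/32, 45/16)
G = T + t·(L−T) with t = 7/2

t = 7/2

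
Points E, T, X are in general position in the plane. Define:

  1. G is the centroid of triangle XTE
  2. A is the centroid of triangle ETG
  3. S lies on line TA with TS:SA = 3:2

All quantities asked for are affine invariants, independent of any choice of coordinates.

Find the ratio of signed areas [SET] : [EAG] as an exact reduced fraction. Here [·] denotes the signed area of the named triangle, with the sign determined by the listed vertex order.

[SET]:[EAG] = 3/5

Choose coordinates E = (0, 0), T = (1, 0), X = (0, 1).
1. G is the centroid of triangle XTE ⇒ G = (1/3, 1/3)
2. A is the centroid of triangle ETG ⇒ A = (4/9, 1/9)
3. S lies on line TA with TS:SA = 3:2 ⇒ S = (2/3, 1/15)
2·[SET] = 1/15, 2·[EAG] = 1/9
[SET]:[EAG] = 1/15:1/9 = 3/5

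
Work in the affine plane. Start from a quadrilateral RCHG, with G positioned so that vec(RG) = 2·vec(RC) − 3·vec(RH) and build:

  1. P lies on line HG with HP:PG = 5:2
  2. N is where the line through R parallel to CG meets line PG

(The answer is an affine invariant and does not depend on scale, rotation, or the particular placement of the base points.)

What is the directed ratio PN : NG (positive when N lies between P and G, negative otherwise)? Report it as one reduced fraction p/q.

PN:NG = -17/21

Assign R = (0, 0), C = (1, 0), H = (0, 1), G = (2, -3) — the answer is frame-independent, so this choice is without loss of generality.
1. P lies on line HG with HP:PG = 5:2 ⇒ P = (10/7, -13/7)
2. N is where the line through R parallel to CG meets line PG ⇒ N = (-1, 3)
N = P + t·(G−P) with t = -17/4, so PN:NG = t:(1−t) = -17/4:21/4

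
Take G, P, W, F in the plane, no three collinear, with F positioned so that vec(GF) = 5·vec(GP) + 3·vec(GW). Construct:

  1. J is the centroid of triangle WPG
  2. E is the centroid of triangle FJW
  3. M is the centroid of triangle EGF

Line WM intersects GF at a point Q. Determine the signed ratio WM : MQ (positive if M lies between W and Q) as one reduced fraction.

Assign G = (0, 0), P = (1, 0), W = (0, 1), F = (5, 3) — the answer is frame-independent, so this choice is without loss of generality.
1. J is the centroid of triangle WPG ⇒ J = (1/3, 1/3)
2. E is the centroid of triangle FJW ⇒ E = (16/9, 13/9)
3. M is the centroid of triangle EGF ⇒ M = (61/27, 40/27)
line WM meets GF at Q = (305/118, 183/118)
M = W + t·(Q−W) with t = 118/135, so WM:MQ = 118/135:17/135

WM:MQ = 118/17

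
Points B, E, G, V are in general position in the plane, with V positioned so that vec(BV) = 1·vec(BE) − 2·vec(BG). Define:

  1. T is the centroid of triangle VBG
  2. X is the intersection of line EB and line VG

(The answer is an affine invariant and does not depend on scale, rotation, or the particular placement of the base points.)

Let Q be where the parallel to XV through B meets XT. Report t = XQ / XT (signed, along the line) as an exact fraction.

t = 3

Set B = (0, 0), E = (1, 0), G = (0, 1), V = (1, -2); any affine frame gives the same invariant.
1. T is the centroid of triangle VBG ⇒ T = (1/3, -1/3)
2. X is the intersection of line EB and line VG ⇒ X = (1/3, 0)
through B parallel to XV: direction (2/3, -2); meets XT at Q = (1/3, -1)
Q = X + t·(T−X) with t = 3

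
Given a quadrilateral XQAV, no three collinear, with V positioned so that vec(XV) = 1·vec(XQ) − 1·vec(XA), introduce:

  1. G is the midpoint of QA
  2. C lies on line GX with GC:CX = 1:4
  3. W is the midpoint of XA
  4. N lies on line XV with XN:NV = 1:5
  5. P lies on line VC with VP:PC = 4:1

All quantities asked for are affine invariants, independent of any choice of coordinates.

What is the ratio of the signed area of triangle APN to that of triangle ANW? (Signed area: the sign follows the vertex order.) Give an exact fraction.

[APN]:[ANW] = 138/25

Set X = (0, 0), Q = (1, 0), A = (0, 1), V = (1, -1); any affine frame gives the same invariant.
1. G is the midpoint of QA ⇒ G = (1/2, 1/2)
2. C lies on line GX with GC:CX = 1:4 ⇒ C = (2/5, 2/5)
3. W is the midpoint of XA ⇒ W = (0, 1/2)
4. N lies on line XV with XN:NV = 1:5 ⇒ N = (1/6, -1/6)
5. P lies on line VC with VP:PC = 4:1 ⇒ P = (13/25, 3/25)
2·[APN] = -23/50, 2·[ANW] = -1/12
[APN]:[ANW] = -23/50:-1/12 = 138/25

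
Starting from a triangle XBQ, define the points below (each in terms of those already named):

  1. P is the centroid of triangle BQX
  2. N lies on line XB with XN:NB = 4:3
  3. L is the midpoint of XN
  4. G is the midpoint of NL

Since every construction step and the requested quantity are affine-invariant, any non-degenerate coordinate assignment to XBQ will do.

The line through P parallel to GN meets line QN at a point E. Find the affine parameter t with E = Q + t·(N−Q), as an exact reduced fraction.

t = 2/3

Set X = (0, 0), B = (1, 0), Q = (0, 1); any affine frame gives the same invariant.
1. P is the centroid of triangle BQX ⇒ P = (1/3, 1/3)
2. N lies on line XB with XN:NB = 4:3 ⇒ N = (4/7, 0)
3. L is the midpoint of XN ⇒ L = (2/7, 0)
4. G is the midpoint of NL ⇒ G = (3/7, 0)
through P parallel to GN: direction (1/7, 0); meets QN at E = (8/21, 1/3)
E = Q + t·(N−Q) with t = 2/3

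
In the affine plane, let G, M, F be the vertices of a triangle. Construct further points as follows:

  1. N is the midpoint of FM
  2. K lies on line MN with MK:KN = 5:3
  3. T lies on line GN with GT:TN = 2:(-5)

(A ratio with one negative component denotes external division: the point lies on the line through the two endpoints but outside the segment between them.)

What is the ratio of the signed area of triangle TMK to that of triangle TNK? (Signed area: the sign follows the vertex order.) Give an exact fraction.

[TMK]:[TNK] = -5/3

Choose coordinates G = (0, 0), M = (1, 0), F = (0, 1).
1. N is the midpoint of FM ⇒ N = (1/2, 1/2)
2. K lies on line MN with MK:KN = 5:3 ⇒ K = (11/16, 5/16)
3. T lies on line GN with GT:TN = 2:(-5) ⇒ T = (-1/3, -1/3)
2·[TMK] = 25/48, 2·[TNK] = -5/16
[TMK]:[TNK] = 25/48:-5/16 = -5/3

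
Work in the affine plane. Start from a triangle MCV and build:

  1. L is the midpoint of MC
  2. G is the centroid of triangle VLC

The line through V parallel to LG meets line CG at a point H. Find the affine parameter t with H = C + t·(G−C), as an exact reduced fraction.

t = 2

Choose coordinates M = (0, 0), C = (1, 0), V = (0, 1).
1. L is the midpoint of MC ⇒ L = (1/2, 0)
2. G is the centroid of triangle VLC ⇒ G = (1/2, 1/3)
through V parallel to LG: direction (0, 1/3); meets CG at H = (0, 2/3)
H = C + t·(G−C) with t = 2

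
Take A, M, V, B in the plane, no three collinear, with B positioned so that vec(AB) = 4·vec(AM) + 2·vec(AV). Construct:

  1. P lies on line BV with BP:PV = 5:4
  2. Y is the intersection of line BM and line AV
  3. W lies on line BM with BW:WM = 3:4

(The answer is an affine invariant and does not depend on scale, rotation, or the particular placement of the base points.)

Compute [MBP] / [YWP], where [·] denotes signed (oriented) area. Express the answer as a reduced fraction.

[MBP]:[YWP] = 21/19

Choose coordinates A = (0, 0), M = (1, 0), V = (0, 1), B = (4, 2).
1. P lies on line BV with BP:PV = 5:4 ⇒ P = (16/9, 13/9)
2. Y is the intersection of line BM and line AV ⇒ Y = (0, -2/3)
3. W lies on line BM with BW:WM = 3:4 ⇒ W = (19/7, 8/7)
2·[MBP] = 25/9, 2·[YWP] = 475/189
[MBP]:[YWP] = 25/9:475/189 = 21/19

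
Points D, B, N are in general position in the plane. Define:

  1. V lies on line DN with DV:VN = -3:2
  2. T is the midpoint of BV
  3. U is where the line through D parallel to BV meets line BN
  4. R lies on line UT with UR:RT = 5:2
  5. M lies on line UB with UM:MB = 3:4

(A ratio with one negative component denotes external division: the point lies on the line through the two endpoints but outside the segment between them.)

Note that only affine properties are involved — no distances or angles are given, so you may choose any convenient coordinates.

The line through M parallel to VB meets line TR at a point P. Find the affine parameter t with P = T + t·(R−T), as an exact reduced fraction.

Choose coordinates D = (0, 0), B = (1, 0), N = (0, 1).
1. V lies on line DN with DV:VN = -3:2 ⇒ V = (0, 3)
2. T is the midpoint of BV ⇒ T = (1/2, 3/2)
3. U is where the line through D parallel to BV meets line BN ⇒ U = (-1/2, 3/2)
4. R lies on line UT with UR:RT = 5:2 ⇒ R = (3/14, 3/2)
5. M lies on line UB with UM:MB = 3:4 ⇒ M = (1/7, 6/7)
through M parallel to VB: direction (1, -3); meets TR at P = (-1/14, 3/2)
P = T + t·(R−T) with t = 2

t = 2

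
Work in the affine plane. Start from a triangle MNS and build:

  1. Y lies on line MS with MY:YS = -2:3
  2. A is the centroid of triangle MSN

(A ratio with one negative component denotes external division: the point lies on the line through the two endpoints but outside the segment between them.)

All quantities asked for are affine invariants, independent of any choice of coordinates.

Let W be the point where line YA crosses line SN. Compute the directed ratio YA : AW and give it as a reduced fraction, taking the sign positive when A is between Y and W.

Choose coordinates M = (0, 0), N = (1, 0), S = (0, 1).
1. Y lies on line MS with MY:YS = -2:3 ⇒ Y = (0, -2)
2. A is the centroid of triangle MSN ⇒ A = (1/3, 1/3)
line YA meets SN at W = (3/8, 5/8)
A = Y + t·(W−Y) with t = 8/9, so YA:AW = 8/9:1/9

YA:AW = 8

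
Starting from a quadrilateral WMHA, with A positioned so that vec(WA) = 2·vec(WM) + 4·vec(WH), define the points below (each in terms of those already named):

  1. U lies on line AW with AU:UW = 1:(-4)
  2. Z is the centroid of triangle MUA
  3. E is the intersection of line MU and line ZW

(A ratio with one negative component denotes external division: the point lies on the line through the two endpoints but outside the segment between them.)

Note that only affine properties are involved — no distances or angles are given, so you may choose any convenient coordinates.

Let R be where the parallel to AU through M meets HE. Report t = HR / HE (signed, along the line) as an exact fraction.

Work in coordinates with W = (0, 0), M = (1, 0), H = (0, 1), A = (2, 4).
1. U lies on line AW with AU:UW = 1:(-4) ⇒ U = (8/3, 16/3)
2. Z is the centroid of triangle MUA ⇒ Z = (17/9, 28/9)
3. E is the intersection of line MU and line ZW ⇒ E = (68/33, 112/33)
through M parallel to AU: direction (2/3, 4/3); meets HE at R = (68/19, 98/19)
R = H + t·(E−H) with t = 33/19

t = 33/19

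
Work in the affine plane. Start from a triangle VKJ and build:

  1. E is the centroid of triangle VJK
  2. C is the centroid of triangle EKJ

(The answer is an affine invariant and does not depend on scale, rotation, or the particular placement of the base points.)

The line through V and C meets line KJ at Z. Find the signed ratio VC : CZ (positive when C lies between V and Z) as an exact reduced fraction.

VC:CZ = 8

Assign V = (0, 0), K = (1, 0), J = (0, 1) — the answer is frame-independent, so this choice is without loss of generality.
1. E is the centroid of triangle VJK ⇒ E = (1/3, 1/3)
2. C is the centroid of triangle EKJ ⇒ C = (4/9, 4/9)
line VC meets KJ at Z = (1/2, 1/2)
C = V + t·(Z−V) with t = 8/9, so VC:CZ = 8/9:1/9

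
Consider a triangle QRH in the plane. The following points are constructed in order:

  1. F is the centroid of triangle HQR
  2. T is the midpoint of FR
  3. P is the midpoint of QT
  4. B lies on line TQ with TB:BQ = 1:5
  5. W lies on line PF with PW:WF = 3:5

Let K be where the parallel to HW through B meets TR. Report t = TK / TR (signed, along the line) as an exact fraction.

t = -29/63

Work in coordinates with Q = (0, 0), R = (1, 0), H = (0, 1).
1. F is the centroid of triangle HQR ⇒ F = (1/3, 1/3)
2. T is the midpoint of FR ⇒ T = (2/3, 1/6)
3. P is the midpoint of QT ⇒ P = (1/3, 1/12)
4. B lies on line TQ with TB:BQ = 1:5 ⇒ B = (5/9, 5/36)
5. W lies on line PF with PW:WF = 3:5 ⇒ W = (1/3, 17/96)
through B parallel to HW: direction (1/3, -79/96); meets TR at K = (97/189, 46/189)
K = T + t·(R−T) with t = -29/63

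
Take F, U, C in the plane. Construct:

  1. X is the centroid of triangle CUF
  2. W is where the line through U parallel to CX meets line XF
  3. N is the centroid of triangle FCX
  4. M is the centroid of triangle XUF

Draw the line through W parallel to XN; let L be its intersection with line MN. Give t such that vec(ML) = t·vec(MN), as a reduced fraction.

Choose coordinates F = (0, 0), U = (1, 0), C = (0, 1).
1. X is the centroid of triangle CUF ⇒ X = (1/3, 1/3)
2. W is where the line through U parallel to CX meets line XF ⇒ W = (2/3, 2/3)
3. N is the centroid of triangle FCX ⇒ N = (1/9, 4/9)
4. M is the centroid of triangle XUF ⇒ M = (4/9, 1/9)
through W parallel to XN: direction (-2/9, 1/9); meets MN at L = (-8/9, 13/9)
L = M + t·(N−M) with t = 4

t = 4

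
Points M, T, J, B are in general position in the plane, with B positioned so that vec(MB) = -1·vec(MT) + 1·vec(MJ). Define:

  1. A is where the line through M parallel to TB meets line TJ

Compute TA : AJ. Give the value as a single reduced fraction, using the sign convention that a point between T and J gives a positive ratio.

TA:AJ = -1/2

Work in coordinates with M = (0, 0), T = (1, 0), J = (0, 1), B = (-1, 1).
1. A is where the line through M parallel to TB meets line TJ ⇒ A = (2, -1)
A = T + t·(J−T) with t = -1, so TA:AJ = t:(1−t) = -1:2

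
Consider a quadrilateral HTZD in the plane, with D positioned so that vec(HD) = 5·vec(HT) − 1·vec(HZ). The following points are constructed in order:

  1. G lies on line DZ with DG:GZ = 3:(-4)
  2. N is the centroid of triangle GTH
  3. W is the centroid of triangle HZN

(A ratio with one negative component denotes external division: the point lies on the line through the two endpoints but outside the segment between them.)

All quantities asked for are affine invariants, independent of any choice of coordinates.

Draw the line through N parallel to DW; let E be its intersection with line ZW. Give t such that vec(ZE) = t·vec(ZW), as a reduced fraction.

Work in coordinates with H = (0, 0), T = (1, 0), Z = (0, 1), D = (5, -1).
1. G lies on line DZ with DG:GZ = 3:(-4) ⇒ G = (20, -7)
2. N is the centroid of triangle GTH ⇒ N = (7, -7/3)
3. W is the centroid of triangle HZN ⇒ W = (7/3, -4/9)
through N parallel to DW: direction (-8/3, 5/9); meets ZW at E = (105/23, -42/23)
E = Z + t·(W−Z) with t = 45/23

t = 45/23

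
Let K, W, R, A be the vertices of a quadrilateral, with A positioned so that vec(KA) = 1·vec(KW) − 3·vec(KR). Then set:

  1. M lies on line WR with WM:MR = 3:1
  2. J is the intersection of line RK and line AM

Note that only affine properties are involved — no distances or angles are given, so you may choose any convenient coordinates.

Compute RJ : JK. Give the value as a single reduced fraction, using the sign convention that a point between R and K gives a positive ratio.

Work in coordinates with K = (0, 0), W = (1, 0), R = (0, 1), A = (1, -3).
1. M lies on line WR with WM:MR = 3:1 ⇒ M = (1/4, 3/4)
2. J is the intersection of line RK and line AM ⇒ J = (0, 2)
J = R + t·(K−R) with t = -1, so RJ:JK = t:(1−t) = -1:2

RJ:JK = -1/2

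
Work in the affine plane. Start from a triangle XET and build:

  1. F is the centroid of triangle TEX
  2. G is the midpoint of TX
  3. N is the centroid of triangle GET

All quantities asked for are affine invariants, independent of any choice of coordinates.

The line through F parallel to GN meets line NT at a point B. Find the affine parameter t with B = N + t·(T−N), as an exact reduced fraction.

t = -1/3

Work in coordinates with X = (0, 0), E = (1, 0), T = (0, 1).
1. F is the centroid of triangle TEX ⇒ F = (1/3, 1/3)
2. G is the midpoint of TX ⇒ G = (0, 1/2)
3. N is the centroid of triangle GET ⇒ N = (1/3, 1/2)
through F parallel to GN: direction (1/3, 0); meets NT at B = (4/9, 1/3)
B = N + t·(T−N) with t = -1/3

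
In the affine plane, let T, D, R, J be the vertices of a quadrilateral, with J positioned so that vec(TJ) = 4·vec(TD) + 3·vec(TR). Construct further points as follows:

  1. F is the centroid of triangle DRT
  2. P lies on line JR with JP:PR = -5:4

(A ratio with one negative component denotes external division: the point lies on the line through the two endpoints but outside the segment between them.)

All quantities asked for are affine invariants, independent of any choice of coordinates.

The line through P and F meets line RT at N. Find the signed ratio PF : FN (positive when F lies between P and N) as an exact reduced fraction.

PF:FN = -49

Work in coordinates with T = (0, 0), D = (1, 0), R = (0, 1), J = (4, 3).
1. F is the centroid of triangle DRT ⇒ F = (1/3, 1/3)
2. P lies on line JR with JP:PR = -5:4 ⇒ P = (-16, -7)
line PF meets RT at N = (0, 9/49)
F = P + t·(N−P) with t = 49/48, so PF:FN = 49/48:-1/48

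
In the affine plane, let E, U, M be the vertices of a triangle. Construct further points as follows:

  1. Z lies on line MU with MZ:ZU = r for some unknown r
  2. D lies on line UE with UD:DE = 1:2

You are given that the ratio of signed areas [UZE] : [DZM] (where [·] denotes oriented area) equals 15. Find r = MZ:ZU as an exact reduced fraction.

Choose coordinates E = (0, 0), U = (1, 0), M = (0, 1).
1. With MZ:ZU = r, write λ = r/(r+1) so Z = M + λ·(U−M); Z is affine-linear in λ
2. D lies on line UE with UD:DE = 1:2 ⇒ D = (2/3, 0)
Every point depending on Z is an affine combination of Z and λ-independent points, so each such coordinate is linear in λ; the λ² term in each signed area is a multiple of (U−M)×(U−M) = 0, so 2·[UZE] and 2·[DZM] are each linear in λ. Evaluating at λ=0 and λ=1:
  2·[UZE] = −λ + 1,   2·[DZM] = 1/3·λ
So [UZE]:[DZM] = (−λ + 1) / (1/3·λ). Setting this equal to 15:
  −λ + 1 = 15·(1/3·λ)  ⇒  λ = 1/6
Then r = λ/(1−λ) = (1/6)/(5/6) = 1/5. Check: with r = 1/5, Z = (1/6, 5/6) and [UZE]:[DZM] = 15 as required.

r = 1/5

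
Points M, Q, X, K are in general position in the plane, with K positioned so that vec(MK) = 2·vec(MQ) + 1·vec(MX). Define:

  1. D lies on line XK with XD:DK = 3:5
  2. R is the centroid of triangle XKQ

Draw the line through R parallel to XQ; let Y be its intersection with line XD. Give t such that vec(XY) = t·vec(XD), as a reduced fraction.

t = 8/9

Set M = (0, 0), Q = (1, 0), X = (0, 1), K = (2, 1); any affine frame gives the same invariant.
1. D lies on line XK with XD:DK = 3:5 ⇒ D = (3/4, 1)
2. R is the centroid of triangle XKQ ⇒ R = (1, 2/3)
through R parallel to XQ: direction (1, -1); meets XD at Y = (2/3, 1)
Y = X + t·(D−X) with t = 8/9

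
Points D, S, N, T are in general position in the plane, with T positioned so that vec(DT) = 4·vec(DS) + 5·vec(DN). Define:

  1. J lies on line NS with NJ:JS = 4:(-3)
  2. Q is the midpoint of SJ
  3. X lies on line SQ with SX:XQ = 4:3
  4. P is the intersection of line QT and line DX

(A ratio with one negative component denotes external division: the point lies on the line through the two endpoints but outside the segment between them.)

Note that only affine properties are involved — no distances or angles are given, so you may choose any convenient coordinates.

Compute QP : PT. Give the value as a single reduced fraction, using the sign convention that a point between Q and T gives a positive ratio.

Work in coordinates with D = (0, 0), S = (1, 0), N = (0, 1), T = (4, 5).
1. J lies on line NS with NJ:JS = 4:(-3) ⇒ J = (4, -3)
2. Q is the midpoint of SJ ⇒ Q = (5/2, -3/2)
3. X lies on line SQ with SX:XQ = 4:3 ⇒ X = (13/7, -6/7)
4. P is the intersection of line QT and line DX ⇒ P = (481/187, -222/187)
P = Q + t·(T−Q) with t = 9/187, so QP:PT = t:(1−t) = 9/187:178/187

QP:PT = 9/178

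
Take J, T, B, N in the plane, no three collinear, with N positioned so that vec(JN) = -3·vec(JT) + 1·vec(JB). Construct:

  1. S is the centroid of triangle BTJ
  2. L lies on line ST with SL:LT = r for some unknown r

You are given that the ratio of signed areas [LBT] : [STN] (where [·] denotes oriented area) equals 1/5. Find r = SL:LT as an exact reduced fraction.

r = 3/2

Set J = (0, 0), T = (1, 0), B = (0, 1), N = (-3, 1); any affine frame gives the same invariant.
1. S is the centroid of triangle BTJ ⇒ S = (1/3, 1/3)
2. With SL:LT = r, write λ = r/(r+1) so L = S + λ·(T−S); L is affine-linear in λ
Every point depending on L is an affine combination of L and λ-independent points, so each such coordinate is linear in λ; the λ² term in each signed area is a multiple of (T−S)×(T−S) = 0, so 2·[LBT] and 2·[STN] are each linear in λ. Evaluating at λ=0 and λ=1:
  2·[LBT] = 1/3·λ − 1/3,   2·[STN] = -2/3
So [LBT]:[STN] = (1/3·λ − 1/3) / (-2/3). Setting this equal to 1/5:
  1/3·λ − 1/3 = 1/5·(-2/3)  ⇒  λ = 3/5
Then r = λ/(1−λ) = (3/5)/(2/5) = 3/2. Check: with r = 3/2, L = (11/15, 2/15) and [LBT]:[STN] = 1/5 as required.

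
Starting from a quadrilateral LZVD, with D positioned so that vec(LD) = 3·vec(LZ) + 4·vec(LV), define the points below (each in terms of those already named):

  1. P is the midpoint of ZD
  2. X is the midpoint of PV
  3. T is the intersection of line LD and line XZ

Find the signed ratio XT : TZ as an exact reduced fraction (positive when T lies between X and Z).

Choose coordinates L = (0, 0), Z = (1, 0), V = (0, 1), D = (3, 4).
1. P is the midpoint of ZD ⇒ P = (2, 2)
2. X is the midpoint of PV ⇒ X = (1, 3/2)
3. T is the intersection of line LD and line XZ ⇒ T = (1, 4/3)
T = X + t·(Z−X) with t = 1/9, so XT:TZ = t:(1−t) = 1/9:8/9

XT:TZ = 1/8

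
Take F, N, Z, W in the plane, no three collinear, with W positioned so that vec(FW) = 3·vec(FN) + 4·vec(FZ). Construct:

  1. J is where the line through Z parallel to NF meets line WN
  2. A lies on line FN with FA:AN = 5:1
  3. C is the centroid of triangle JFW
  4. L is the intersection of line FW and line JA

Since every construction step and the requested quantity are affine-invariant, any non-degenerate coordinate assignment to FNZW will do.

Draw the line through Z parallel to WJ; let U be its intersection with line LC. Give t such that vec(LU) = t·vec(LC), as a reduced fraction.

Assign F = (0, 0), N = (1, 0), Z = (0, 1), W = (3, 4) — the answer is frame-independent, so this choice is without loss of generality.
1. J is where the line through Z parallel to NF meets line WN ⇒ J = (3/2, 1)
2. A lies on line FN with FA:AN = 5:1 ⇒ A = (5/6, 0)
3. C is the centroid of triangle JFW ⇒ C = (3/2, 5/3)
4. L is the intersection of line FW and line JA ⇒ L = (15/2, 10)
through Z parallel to WJ: direction (-3/2, -3); meets LC at U = (-51/22, -40/11)
U = L + t·(C−L) with t = 18/11

t = 18/11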